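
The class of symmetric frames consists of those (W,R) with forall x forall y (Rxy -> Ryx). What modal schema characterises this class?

q → □◇q

A defining formula is q → □◇q (the B axiom).
Suppose q→□◇q is valid. Take Rxy and set V(q)={x}. Then q at x, so □◇q at x, so ◇q at y, so some z with Ryz has q; z=x, i.e. Ryx.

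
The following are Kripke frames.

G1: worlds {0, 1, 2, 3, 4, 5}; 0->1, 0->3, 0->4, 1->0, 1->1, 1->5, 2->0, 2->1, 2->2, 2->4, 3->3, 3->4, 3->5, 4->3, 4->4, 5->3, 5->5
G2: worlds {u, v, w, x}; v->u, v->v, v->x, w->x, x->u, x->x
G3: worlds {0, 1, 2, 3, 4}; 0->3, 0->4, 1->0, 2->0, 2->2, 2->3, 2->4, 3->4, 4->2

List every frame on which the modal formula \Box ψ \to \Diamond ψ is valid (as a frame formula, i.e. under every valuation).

Frame correspondent (Sahlqvist): \forall x \exists y Rxy — i.e. seriality.
G1: holds.
G2: fails — world u has no successor.
G3: holds.

G1, G3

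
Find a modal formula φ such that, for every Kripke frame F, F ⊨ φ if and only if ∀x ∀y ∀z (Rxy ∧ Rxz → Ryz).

The condition is the Euclidean property. The 5 schema ◇q → □◇q defines it.
Suppose ◇q→□◇q is valid. Take Rxy, Rxz and set V(q)={y}. Then ◇q at x, so □◇q at x, so ◇q at z, so some w with Rzw has q; w=y, i.e. Rzy. By symmetry of the argument, Ryz.

◇q → □◇q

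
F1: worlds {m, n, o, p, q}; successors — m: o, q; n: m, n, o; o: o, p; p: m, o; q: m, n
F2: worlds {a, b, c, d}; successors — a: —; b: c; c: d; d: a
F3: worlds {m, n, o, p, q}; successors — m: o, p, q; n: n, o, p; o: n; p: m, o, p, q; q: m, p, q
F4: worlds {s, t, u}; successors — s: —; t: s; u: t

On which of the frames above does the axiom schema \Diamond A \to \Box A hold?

This is the axiom for partial functionality; its first-order frame correspondent is \forall x \forall y \forall z (Rxy \wedge Rxz \to y = z).
F1: fails — m sees both o and q.
F2: condition met.
F3: fails — m sees both o and p.
F4: condition met.
Valid on: F2, F4.

F2, F4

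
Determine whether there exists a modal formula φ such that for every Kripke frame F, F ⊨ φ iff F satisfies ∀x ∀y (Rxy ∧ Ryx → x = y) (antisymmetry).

Any modally definable frame class is closed under surjective bounded morphisms.
The 8-cycle (worlds w0,w1,w2,w3,w4,w5,w6,w7 with w0→w1→w2→w3→w4→w5→w6→w7→w0) is antisymmetric. Sending even-indexed worlds to a and odd-indexed worlds to b is a surjective bounded morphism onto the two-world frame with a↔b, which is not antisymmetric.
Hence antisymmetry is not modally definable.

No — not modally definable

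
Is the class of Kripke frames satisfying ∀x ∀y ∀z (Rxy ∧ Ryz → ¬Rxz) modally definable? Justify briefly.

Any modally definable frame class is closed under surjective bounded morphisms.
The 3-cycle (worlds s,t,u with s→t→u→s) is intransitive. Mapping every world to a single reflexive point • is a surjective bounded morphism; the reflexive point is not intransitive (R••∧R•• but R••).
So no modal formula (or set of formulas) defines exactly the intransitive frames.

Not definable by any modal formula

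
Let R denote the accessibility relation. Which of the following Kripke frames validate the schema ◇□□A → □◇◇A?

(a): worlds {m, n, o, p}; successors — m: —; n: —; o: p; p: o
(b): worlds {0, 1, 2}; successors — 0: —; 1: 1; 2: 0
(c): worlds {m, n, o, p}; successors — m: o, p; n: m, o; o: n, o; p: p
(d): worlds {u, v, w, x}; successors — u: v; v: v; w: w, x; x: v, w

This is the axiom for a generalized confluence (Geach) condition; its first-order frame correspondent is ∀x ∀y ∀z ((xRy ∧ xRz) → ∃w (yR²w ∧ zR²w)).
(a): ✓.
(b): fails — 2R0, 2R0 but no w with 0R²w and 0R²w.
(c): fails — mRo, mRp but no w with oR²w and pR²w.
(d): ✓.
Valid on: (a), (d).

(a), (d)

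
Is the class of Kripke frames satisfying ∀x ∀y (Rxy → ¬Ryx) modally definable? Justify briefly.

Any modally definable frame class is closed under surjective bounded morphisms.
The 3-cycle (worlds s,t,u with s→t→u→s) is asymmetric. Mapping every world to a single reflexive point • is a surjective bounded morphism, and the reflexive point is not asymmetric (R•• but asymmetry requires ¬R••).
So the class is not modally definable.

No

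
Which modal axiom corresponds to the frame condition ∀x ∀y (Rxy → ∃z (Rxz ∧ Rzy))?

The condition is density. The C4 schema □□q → □q defines it.
Suppose □□q→□q is valid. Take Rxy and set V(q)={w : xR²w}. Then □□q at x, so □q at x, so q at y, i.e. ∃z(Rxz∧Rzy).

□□q → □q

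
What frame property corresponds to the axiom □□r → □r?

This is the C4 axiom.
Its frame correspondent is density — ∀x ∀y (Rxy → ∃z (Rxz ∧ Rzy)).

density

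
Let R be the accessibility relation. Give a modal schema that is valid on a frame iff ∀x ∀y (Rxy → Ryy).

A defining formula is □(□p → p) (the T□ axiom).
Suppose □(□p→p) is valid. Take Rxy and set V(p)={w : Ryw}. Then at y, □p holds; since □(□p→p) at x, □p→p at y, so p at y, i.e. Ryy.

□(□p → p)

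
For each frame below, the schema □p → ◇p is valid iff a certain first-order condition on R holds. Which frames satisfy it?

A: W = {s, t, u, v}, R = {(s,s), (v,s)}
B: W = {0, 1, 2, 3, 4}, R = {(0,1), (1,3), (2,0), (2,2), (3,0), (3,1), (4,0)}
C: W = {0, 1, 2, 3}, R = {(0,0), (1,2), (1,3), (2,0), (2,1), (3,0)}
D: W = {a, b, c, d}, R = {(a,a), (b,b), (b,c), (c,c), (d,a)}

This is the axiom for seriality; its first-order frame correspondent is ∀x ∃y Rxy.
A: fails — world t has no successor.
B: condition met.
C: condition met.
D: condition met.

B, C, D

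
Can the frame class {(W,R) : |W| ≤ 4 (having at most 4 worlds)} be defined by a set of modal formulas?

Any modally definable frame class is closed under disjoint unions.
Any modal formula valid on each of 5 disjoint one-world frames is valid on their disjoint union (validity is preserved under disjoint unions). Each one-world frame has |W|=1≤4, but the union has |W|=5.
So no modal formula (or set of formulas) defines exactly the |W|≤4 frames.

Not definable by any modal formula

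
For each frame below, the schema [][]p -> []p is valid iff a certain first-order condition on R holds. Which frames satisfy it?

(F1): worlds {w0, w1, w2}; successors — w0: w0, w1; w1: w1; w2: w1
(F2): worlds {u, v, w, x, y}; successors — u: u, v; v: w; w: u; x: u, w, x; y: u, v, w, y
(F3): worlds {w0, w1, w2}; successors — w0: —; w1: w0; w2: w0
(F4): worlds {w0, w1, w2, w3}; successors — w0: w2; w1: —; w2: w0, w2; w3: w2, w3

(F1), (F4)

The schema corresponds to density: forall x forall y (Rxy -> exists z (Rxz & Rzy)).
(F1): ✓.
(F2): fails — Rvw but no z with Rvz and Rzw.
(F3): fails — Rw1w0 but no z with Rw1z and Rzw0.
(F4): ✓.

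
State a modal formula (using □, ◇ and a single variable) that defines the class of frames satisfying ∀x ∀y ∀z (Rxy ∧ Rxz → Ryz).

◇p → □◇p

The condition is the Euclidean property. The 5 schema ◇p → □◇p defines it.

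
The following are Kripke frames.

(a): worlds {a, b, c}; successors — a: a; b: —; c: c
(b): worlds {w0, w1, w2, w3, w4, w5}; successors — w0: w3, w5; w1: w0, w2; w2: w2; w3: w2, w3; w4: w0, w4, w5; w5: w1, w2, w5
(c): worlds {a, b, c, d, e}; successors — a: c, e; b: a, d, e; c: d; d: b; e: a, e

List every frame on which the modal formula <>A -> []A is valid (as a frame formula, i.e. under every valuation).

(a)

Frame correspondent (Sahlqvist): forall x forall y forall z (Rxy & Rxz -> y = z) — i.e. partial functionality.
(a): condition met.
(b): fails — w0 sees both w3 and w5.
(c): fails — a sees both c and e.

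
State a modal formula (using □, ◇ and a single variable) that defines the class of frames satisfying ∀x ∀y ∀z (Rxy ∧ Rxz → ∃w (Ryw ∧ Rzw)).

A defining formula is ◇□q → □◇q (the .2 axiom).
Suppose ◇□q→□◇q is valid. Take Rxy, Rxz and set V(q)={w : Ryw}. Then □q at y so ◇□q at x, so □◇q at x, so ◇q at z, giving w with Rzw and Ryw.

◇□q → □◇q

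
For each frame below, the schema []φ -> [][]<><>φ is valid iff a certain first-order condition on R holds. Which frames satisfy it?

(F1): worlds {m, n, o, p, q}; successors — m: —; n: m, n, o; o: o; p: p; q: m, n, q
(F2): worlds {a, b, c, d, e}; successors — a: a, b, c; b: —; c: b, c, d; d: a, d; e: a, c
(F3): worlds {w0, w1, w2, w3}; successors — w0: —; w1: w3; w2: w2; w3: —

This is the axiom for a generalized confluence (Geach) condition; its first-order frame correspondent is forall x forall z (x R^2 z -> exists w (xRw & z R^2 w)).
(F1): fails — nR²m but no w with nRw and mR²w.
(F2): fails — aR²b but no w with aRw and bR²w.
(F3): holds.

(F3)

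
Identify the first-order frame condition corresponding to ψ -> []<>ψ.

Suppose ψ→□◇ψ is valid. Take Rxy and set V(ψ)={x}. Then ψ at x, so □◇ψ at x, so ◇ψ at y, so some z with Ryz has ψ; z=x, i.e. Ryx.
Conversely, any frame satisfying forall x forall y (Rxy -> Ryx) validates the schema.
So the correspondent is symmetry.

symmetry: forall x forall y (Rxy -> Ryx)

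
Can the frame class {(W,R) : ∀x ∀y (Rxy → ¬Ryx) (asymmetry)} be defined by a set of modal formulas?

If a class were modally definable it would be closed under surjective bounded morphisms (Goldblatt–Thomason).
The 3-cycle (worlds a,b,c with a→b→c→a) is asymmetric. Mapping every world to a single reflexive point • is a surjective bounded morphism, and the reflexive point is not asymmetric (R•• but asymmetry requires ¬R••).
So the class is not modally definable.

No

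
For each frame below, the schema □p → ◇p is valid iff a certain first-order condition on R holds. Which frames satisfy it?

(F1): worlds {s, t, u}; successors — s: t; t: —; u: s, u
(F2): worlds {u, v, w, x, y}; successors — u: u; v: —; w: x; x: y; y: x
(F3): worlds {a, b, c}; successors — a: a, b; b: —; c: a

none

This is the axiom for seriality; its first-order frame correspondent is ∀x ∃y Rxy.
(F1): fails — world t has no successor.
(F2): fails — world v has no successor.
(F3): fails — world b has no successor.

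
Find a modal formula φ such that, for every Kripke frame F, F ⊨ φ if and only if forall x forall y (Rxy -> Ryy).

A defining formula is □(□s → s) (the T□ axiom).
Suppose □(□s→s) is valid. Take Rxy and set V(s)={w : Ryw}. Then at y, □s holds; since □(□s→s) at x, □s→s at y, so s at y, i.e. Ryy.

□(□s → s)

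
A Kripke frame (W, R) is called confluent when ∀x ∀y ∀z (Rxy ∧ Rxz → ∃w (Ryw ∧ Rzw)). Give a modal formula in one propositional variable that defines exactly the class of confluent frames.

◇□p → □◇p

This is convergence; the standard corresponding axiom is .2: ◇□p → □◇p.
Suppose ◇□p→□◇p is valid. Take Rxy, Rxz and set V(p)={w : Ryw}. Then □p at y so ◇□p at x, so □◇p at x, so ◇p at z, giving w with Rzw and Ryw.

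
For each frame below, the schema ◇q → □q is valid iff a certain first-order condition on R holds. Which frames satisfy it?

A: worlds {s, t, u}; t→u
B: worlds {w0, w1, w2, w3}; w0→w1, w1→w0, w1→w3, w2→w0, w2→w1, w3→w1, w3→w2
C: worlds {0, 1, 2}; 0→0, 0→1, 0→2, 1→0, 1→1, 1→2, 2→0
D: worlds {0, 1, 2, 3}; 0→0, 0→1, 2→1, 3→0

The schema corresponds to partial functionality: ∀x ∀y ∀z (Rxy ∧ Rxz → y = z).
A: ✓.
B: fails — w1 sees both w0 and w3.
C: fails — 0 sees both 0 and 1.
D: fails — 0 sees both 0 and 1.

A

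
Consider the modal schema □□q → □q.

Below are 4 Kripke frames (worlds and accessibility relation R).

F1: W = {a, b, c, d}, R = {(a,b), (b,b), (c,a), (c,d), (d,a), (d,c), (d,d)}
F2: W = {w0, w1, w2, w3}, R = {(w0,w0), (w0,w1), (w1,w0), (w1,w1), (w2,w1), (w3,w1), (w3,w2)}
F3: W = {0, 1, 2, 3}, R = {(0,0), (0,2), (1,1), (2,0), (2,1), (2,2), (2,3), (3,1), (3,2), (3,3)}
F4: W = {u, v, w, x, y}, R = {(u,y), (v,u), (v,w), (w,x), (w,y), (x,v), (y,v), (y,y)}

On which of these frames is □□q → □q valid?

This is the axiom for density; its first-order frame correspondent is ∀x ∀y (Rxy → ∃z (Rxz ∧ Rzy)).
F1: condition met.
F2: fails — Rw3w2 but no z with Rw3z and Rzw2.
F3: condition met.
F4: fails — Rwx but no z with Rwz and Rzx.
Valid on: F1, F3.

F1, F3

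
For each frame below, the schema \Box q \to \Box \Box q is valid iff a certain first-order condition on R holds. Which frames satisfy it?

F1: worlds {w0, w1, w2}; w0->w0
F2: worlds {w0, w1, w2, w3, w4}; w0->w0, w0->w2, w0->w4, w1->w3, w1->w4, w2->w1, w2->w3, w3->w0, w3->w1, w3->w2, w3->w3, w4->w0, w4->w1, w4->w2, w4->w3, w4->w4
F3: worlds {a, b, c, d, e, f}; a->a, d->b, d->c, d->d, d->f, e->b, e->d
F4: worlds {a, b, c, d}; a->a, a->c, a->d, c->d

The schema corresponds to transitivity: \forall x \forall y \forall z (Rxy \wedge Ryz \to Rxz).
F1: condition met.
F2: fails — Rw0w4 and Rw4w1 but not Rw0w1.
F3: fails — Red and Rdc but not Rec.
F4: condition met.
Valid on: F1, F4.

F1, F4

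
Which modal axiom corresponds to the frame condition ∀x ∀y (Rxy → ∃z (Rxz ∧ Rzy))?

A defining formula is □□ψ → □ψ (the C4 axiom).
Suppose □□ψ→□ψ is valid. Take Rxy and set V(ψ)={w : xR²w}. Then □□ψ at x, so □ψ at x, so ψ at y, i.e. ∃z(Rxz∧Rzy).

□□ψ → □ψ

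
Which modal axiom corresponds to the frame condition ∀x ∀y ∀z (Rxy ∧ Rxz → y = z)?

A defining formula is ◇s → □s (the CD axiom).
Suppose ◇s→□s is valid. Take Rxy, Rxz and set V(s)={y}. Then ◇s at x, so □s at x, so s at z, i.e. z=y.

◇s → □s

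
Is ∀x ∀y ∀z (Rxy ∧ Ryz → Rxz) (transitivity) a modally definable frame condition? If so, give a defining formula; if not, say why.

Yes: it is transitivity, defined by the 4 schema □p → □□p.
Suppose □p→□□p is valid. Take Rxy, Ryz and set V(p)={w : Rxw}. Then □p at x, so □□p at x, so □p at y, so p at z, i.e. Rxz.

Yes — defined by □p → □□p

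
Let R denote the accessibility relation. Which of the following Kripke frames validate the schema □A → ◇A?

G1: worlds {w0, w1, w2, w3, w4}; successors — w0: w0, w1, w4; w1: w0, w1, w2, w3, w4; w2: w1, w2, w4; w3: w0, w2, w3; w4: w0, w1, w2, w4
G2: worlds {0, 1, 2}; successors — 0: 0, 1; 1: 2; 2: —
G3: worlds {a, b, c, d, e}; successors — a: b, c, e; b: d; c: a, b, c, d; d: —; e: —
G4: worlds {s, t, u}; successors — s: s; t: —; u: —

This is the axiom for seriality; its first-order frame correspondent is ∀x ∃y Rxy.
G1: holds.
G2: fails — world 2 has no successor.
G3: fails — world d has no successor.
G4: fails — world t has no successor.
Valid on: G1.

G1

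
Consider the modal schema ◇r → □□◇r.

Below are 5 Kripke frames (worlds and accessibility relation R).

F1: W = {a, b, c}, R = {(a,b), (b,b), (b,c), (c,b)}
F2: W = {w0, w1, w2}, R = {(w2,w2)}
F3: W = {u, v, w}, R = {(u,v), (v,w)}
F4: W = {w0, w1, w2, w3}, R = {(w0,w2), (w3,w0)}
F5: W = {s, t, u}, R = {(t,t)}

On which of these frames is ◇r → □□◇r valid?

The schema corresponds to a generalized confluence (Geach) condition: ∀x ∀y ∀z ((xRy ∧ xR²z) → ∃w (y = w ∧ zRw)).
F1: fails — bRc, bR²c but no w with c=w and cRw.
F2: ✓.
F3: fails — uRv, uR²w but no t with v=t and wRt.
F4: fails — w3Rw0, w3R²w2 but no w with w0=w and w2Rw.
F5: ✓.
Valid on: F2, F5.

F2, F5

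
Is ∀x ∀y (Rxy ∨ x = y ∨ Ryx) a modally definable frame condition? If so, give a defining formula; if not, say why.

No — not modally definable

Any modally definable frame class is closed under disjoint unions.
Take 2 disjoint single-world reflexive frames: each is trivially connected, but their disjoint union has 2 worlds with no edge between distinct components, so it is not connected.
So the class is not modally definable.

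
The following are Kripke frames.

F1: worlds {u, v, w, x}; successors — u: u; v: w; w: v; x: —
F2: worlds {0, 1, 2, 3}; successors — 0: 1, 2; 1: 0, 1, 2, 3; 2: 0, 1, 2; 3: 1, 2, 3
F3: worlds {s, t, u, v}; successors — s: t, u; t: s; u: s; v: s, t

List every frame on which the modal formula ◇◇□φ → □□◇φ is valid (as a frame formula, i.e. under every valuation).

F1, F2

The schema corresponds to a generalized confluence (Geach) condition: ∀x ∀y ∀z ((xR²y ∧ xR²z) → ∃w (yRw ∧ zRw)).
F1: satisfies the condition.
F2: satisfies the condition.
F3: fails — vR²s, vR²t but no w with sRw and tRw.
Valid on: F1, F2.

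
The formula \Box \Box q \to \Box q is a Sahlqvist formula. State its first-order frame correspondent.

density: \forall x \forall y (Rxy \to \exists z (Rxz \wedge Rzy))

Suppose □□q→□q is valid. Take Rxy and set V(q)={w : xR²w}. Then □□q at x, so □q at x, so q at y, i.e. ∃z(Rxz∧Rzy).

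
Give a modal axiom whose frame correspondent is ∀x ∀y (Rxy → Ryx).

q → □◇q

This is symmetry; the standard corresponding axiom is B: q → □◇q.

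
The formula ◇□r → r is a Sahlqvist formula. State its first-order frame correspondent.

This is frame-equivalent to r → □◇r (substitute ¬r for r and contrapose).
Suppose r→□◇r is valid. Take Rxy and set V(r)={x}. Then r at x, so □◇r at x, so ◇r at y, so some z with Ryz has r; z=x, i.e. Ryx.
Conversely, any frame satisfying ∀x ∀y (Rxy → Ryx) validates the schema.
Frame condition: ∀x ∀y (Rxy → Ryx).

symmetry: ∀x ∀y (Rxy → Ryx)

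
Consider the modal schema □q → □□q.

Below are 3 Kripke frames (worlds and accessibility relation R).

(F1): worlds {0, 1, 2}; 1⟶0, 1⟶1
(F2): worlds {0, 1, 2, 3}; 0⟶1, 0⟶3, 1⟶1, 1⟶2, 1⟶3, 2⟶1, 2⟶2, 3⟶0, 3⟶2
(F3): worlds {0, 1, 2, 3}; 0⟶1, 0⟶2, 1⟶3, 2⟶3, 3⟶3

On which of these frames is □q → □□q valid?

(F1)

This is the axiom for transitivity; its first-order frame correspondent is ∀x ∀y ∀z (Rxy ∧ Ryz → Rxz).
(F1): ✓.
(F2): fails — R32 and R21 but not R31.
(F3): fails — R02 and R23 but not R03.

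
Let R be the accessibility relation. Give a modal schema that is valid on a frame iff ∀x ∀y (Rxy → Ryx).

r → □◇r

The condition is symmetry. The B schema r → □◇r defines it.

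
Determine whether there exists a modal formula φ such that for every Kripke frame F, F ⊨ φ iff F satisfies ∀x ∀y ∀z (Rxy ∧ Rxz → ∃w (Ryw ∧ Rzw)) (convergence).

This is a Sahlqvist condition; the .2 axiom ◇□p → □◇p defines it.

Yes — defined by ◇□p → □◇p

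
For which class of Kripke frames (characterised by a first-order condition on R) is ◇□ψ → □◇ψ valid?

Suppose ◇□ψ→□◇ψ is valid. Take Rxy, Rxz and set V(ψ)={w : Ryw}. Then □ψ at y so ◇□ψ at x, so □◇ψ at x, so ◇ψ at z, giving w with Rzw and Ryw.

convergence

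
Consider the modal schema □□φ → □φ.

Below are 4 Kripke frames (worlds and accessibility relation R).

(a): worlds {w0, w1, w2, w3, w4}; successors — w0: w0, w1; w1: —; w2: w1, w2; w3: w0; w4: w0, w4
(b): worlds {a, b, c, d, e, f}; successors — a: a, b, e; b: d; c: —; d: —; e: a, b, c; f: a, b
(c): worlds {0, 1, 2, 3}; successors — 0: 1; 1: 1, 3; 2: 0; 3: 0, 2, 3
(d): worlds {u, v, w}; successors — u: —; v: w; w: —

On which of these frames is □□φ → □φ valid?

Frame correspondent (Sahlqvist): ∀x ∀y (Rxy → ∃z (Rxz ∧ Rzy)) — i.e. density.
(a): holds.
(b): fails — Rec but no z with Rez and Rzc.
(c): fails — R20 but no z with R2z and Rz0.
(d): fails — Rvw but no z with Rvz and Rzw.
Valid on: (a).

(a)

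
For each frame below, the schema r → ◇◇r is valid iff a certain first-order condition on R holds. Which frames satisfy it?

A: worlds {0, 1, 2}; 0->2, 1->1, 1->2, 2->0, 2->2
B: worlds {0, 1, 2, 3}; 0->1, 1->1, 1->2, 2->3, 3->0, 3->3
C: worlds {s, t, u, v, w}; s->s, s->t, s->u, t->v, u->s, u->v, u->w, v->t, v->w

The schema corresponds to a generalized confluence (Geach) condition: ∀x ∃w (x = w ∧ xR²w).
A: satisfies the condition.
B: fails — at 0 but no w with 0=w and 0R²w.
C: fails — at w but no w* with w=w* and wR²w*.
Valid on: A.

A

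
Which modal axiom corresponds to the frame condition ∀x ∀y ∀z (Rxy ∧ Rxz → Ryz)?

◇s → □◇s

This is the Euclidean property; the standard corresponding axiom is 5: ◇s → □◇s.
Suppose ◇s→□◇s is valid. Take Rxy, Rxz and set V(s)={y}. Then ◇s at x, so □◇s at x, so ◇s at z, so some w with Rzw has s; w=y, i.e. Rzy. By symmetry of the argument, Ryz.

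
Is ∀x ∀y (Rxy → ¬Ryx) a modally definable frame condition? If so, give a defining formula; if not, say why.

Not definable by any modal formula

Any modally definable frame class is closed under surjective bounded morphisms.
The 5-cycle (worlds 0,1,2,3,4 with 0→1→2→3→4→0) is asymmetric. Mapping every world to a single reflexive point • is a surjective bounded morphism, and the reflexive point is not asymmetric (R•• but asymmetry requires ¬R••).
Hence asymmetry is not modally definable.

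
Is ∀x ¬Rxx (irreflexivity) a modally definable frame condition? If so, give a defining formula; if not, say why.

Any modally definable frame class is closed under surjective bounded morphisms.
The 4-cycle (worlds a,b,c,d with a→b→c→d→a) is irreflexive, and the map sending every world to a single reflexive point • is a surjective bounded morphism (forth: every edge maps to (•,•); back: every world has a successor). So any modal formula valid on the 4-cycle is also valid on the reflexive point, which is not irreflexive.
So no modal formula (or set of formulas) defines exactly the irreflexive frames.

Not modally definable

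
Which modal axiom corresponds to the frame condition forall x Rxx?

□q → q

The condition is reflexivity. The T schema □q → q defines it.
Suppose □q→q is valid. At any x set V(q)={w : Rxw}. Then □q holds at x, so q holds at x, i.e. Rxx.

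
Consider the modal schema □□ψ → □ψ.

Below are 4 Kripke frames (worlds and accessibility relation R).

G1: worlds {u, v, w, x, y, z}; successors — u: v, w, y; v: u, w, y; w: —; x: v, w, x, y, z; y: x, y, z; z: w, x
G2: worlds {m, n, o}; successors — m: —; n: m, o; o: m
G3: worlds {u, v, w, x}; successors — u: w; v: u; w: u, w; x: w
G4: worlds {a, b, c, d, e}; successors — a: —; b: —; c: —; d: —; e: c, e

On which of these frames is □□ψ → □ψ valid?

The schema corresponds to density: ∀x ∀y (Rxy → ∃z (Rxz ∧ Rzy)).
G1: fails — Ruv but no t with Rut and Rtv.
G2: fails — Rno but no z with Rnz and Rzo.
G3: fails — Rvu but no z with Rvz and Rzu.
G4: satisfies the condition.

G4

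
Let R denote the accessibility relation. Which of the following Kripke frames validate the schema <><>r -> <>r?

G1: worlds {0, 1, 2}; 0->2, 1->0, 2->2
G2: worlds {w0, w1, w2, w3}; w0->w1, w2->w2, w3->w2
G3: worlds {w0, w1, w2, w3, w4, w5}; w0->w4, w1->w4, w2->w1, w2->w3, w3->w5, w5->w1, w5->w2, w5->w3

The schema corresponds to transitivity: forall x forall y forall z (Rxy & Ryz -> Rxz).
G1: fails — R10 and R02 but not R12.
G2: satisfies the condition.
G3: fails — Rw3w5 and Rw5w2 but not Rw3w2.

G2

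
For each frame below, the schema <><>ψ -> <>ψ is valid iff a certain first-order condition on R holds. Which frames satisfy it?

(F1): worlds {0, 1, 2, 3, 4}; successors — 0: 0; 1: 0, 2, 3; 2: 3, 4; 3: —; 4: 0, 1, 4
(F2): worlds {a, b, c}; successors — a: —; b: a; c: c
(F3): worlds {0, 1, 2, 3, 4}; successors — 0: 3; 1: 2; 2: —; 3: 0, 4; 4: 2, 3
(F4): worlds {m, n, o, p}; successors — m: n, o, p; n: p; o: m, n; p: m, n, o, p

This is the axiom for transitivity; its first-order frame correspondent is forall x forall y forall z (Rxy & Ryz -> Rxz).
(F1): fails — R12 and R24 but not R14.
(F2): satisfies the condition.
(F3): fails — R34 and R43 but not R33.
(F4): fails — Rom and Rmo but not Roo.

(F2)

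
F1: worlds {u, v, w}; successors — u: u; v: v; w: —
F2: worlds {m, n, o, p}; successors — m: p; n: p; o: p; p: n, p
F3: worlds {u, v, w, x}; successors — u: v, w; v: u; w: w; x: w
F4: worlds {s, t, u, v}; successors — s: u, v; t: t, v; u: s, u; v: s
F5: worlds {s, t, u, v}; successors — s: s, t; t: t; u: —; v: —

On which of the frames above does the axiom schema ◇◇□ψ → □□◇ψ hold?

This is the axiom for a generalized confluence (Geach) condition; its first-order frame correspondent is ∀x ∀y ∀z ((xR²y ∧ xR²z) → ∃w (yRw ∧ zRw)).
F1: condition met.
F2: condition met.
F3: fails — vR²v, vR²w but no t with vRt and wRt.
F4: fails — tR²s, tR²v but no w with sRw and vRw.
F5: condition met.
Valid on: F1, F2, F5.

F1, F2, F5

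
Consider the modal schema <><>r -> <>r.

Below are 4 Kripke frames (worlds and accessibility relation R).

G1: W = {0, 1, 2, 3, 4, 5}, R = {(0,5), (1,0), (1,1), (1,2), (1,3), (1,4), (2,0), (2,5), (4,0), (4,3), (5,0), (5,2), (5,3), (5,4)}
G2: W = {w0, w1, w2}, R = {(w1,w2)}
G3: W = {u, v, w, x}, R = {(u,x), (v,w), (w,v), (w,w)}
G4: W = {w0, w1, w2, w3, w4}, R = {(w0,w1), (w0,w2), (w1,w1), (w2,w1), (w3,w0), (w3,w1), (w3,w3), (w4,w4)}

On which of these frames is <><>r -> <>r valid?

G2

This is the axiom for transitivity; its first-order frame correspondent is forall x forall y forall z (Rxy & Ryz -> Rxz).
G1: fails — R10 and R05 but not R15.
G2: satisfies the condition.
G3: fails — Rvw and Rwv but not Rvv.
G4: fails — Rw3w0 and Rw0w2 but not Rw3w2.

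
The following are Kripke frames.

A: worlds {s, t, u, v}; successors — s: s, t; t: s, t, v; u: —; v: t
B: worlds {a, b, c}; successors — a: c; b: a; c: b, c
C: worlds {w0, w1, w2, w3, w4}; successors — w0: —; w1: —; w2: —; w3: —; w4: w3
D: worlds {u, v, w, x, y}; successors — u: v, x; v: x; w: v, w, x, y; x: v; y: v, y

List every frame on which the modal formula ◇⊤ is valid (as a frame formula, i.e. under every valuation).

The schema corresponds to seriality: ∀x ∃y Rxy.
A: fails — world u has no successor.
B: ✓.
C: fails — world w0 has no successor.
D: ✓.
Valid on: B, D.

B, D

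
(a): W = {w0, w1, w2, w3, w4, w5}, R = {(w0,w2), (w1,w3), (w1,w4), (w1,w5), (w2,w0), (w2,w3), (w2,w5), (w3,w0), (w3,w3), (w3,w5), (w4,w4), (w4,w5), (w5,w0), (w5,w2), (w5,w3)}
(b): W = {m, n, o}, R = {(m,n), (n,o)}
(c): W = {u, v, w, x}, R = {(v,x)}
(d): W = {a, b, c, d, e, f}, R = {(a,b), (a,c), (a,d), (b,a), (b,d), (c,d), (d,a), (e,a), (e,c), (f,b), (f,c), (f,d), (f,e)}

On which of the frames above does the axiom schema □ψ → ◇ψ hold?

(a), (d)

Frame correspondent (Sahlqvist): ∀x ∃y Rxy — i.e. seriality.
(a): satisfies the condition.
(b): fails — world o has no successor.
(c): fails — world u has no successor.
(d): satisfies the condition.
Valid on: (a), (d).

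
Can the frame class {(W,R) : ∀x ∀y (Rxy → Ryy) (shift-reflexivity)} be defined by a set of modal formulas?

This is a Sahlqvist condition; the T□ axiom □(□r → r) defines it.

Definable; □(□r → r) defines it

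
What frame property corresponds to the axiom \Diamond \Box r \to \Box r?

Equivalently (dual form): ◇r → □◇r.
Suppose ◇r→□◇r is valid. Take Rxy, Rxz and set V(r)={y}. Then ◇r at x, so □◇r at x, so ◇r at z, so some w with Rzw has r; w=y, i.e. Rzy. By symmetry of the argument, Ryz.
Conversely, on a frame with the Euclidean property the schema holds at every world under every valuation.
So the correspondent is the Euclidean property.

the Euclidean property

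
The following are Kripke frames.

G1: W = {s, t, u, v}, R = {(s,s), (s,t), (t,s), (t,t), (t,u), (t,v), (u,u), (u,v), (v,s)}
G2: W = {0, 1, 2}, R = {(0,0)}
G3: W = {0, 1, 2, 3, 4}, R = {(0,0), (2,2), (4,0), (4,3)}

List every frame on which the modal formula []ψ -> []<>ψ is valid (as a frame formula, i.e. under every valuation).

The schema corresponds to a generalized confluence (Geach) condition: forall x forall z (xRz -> exists w (xRw & zRw)).
G1: fails — uRv but no w with uRw and vRw.
G2: satisfies the condition.
G3: fails — 4R3 but no w with 4Rw and 3Rw.
Valid on: G2.

G2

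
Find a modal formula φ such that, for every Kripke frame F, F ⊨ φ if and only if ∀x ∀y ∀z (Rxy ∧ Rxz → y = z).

This is partial functionality; the standard corresponding axiom is CD: ◇r → □r.
Suppose ◇r→□r is valid. Take Rxy, Rxz and set V(r)={y}. Then ◇r at x, so □r at x, so r at z, i.e. z=y.

◇r → □r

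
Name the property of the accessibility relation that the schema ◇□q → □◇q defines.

This schema is the .2 axiom.
It corresponds to convergence: ∀x ∀y ∀z (Rxy ∧ Rxz → ∃w (Ryw ∧ Rzw)).

Convergence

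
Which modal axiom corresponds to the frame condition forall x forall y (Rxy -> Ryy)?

A defining formula is □(□r → r) (the T□ axiom).
Suppose □(□r→r) is valid. Take Rxy and set V(r)={w : Ryw}. Then at y, □r holds; since □(□r→r) at x, □r→r at y, so r at y, i.e. Ryy.

□(□r → r)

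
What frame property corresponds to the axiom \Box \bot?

emptiness of R: \forall x \forall y \neg Rxy

□⊥ is valid iff no world has any successor (otherwise □⊥ fails at any world with one).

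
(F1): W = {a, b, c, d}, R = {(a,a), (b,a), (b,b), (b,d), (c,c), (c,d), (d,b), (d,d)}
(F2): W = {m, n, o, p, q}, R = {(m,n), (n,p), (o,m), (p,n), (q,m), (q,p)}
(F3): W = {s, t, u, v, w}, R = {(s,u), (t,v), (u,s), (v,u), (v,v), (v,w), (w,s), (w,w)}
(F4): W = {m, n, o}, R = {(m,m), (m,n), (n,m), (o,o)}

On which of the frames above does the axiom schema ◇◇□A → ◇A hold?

This is the axiom for a generalized confluence (Geach) condition; its first-order frame correspondent is ∀x ∀y (xR²y → ∃w (yRw ∧ xRw)).
(F1): fails — dR²a but no w with aRw and dRw.
(F2): fails — oR²n but no w with nRw and oRw.
(F3): fails — tR²u but no w* with uRw* and tRw*.
(F4): ✓.

(F4)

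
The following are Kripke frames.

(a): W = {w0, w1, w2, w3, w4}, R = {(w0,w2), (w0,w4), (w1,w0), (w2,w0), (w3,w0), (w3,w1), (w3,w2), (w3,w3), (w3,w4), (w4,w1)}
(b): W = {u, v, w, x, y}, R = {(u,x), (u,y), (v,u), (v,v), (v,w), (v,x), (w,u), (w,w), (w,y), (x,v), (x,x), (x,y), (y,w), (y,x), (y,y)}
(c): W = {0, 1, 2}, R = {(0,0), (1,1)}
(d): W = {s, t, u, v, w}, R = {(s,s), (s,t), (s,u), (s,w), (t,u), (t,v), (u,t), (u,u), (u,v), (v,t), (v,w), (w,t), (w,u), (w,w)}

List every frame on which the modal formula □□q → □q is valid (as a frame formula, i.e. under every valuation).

The schema corresponds to density: ∀x ∀y (Rxy → ∃z (Rxz ∧ Rzy)).
(a): fails — Rw1w0 but no z with Rw1z and Rzw0.
(b): satisfies the condition.
(c): satisfies the condition.
(d): satisfies the condition.

(b), (c), (d)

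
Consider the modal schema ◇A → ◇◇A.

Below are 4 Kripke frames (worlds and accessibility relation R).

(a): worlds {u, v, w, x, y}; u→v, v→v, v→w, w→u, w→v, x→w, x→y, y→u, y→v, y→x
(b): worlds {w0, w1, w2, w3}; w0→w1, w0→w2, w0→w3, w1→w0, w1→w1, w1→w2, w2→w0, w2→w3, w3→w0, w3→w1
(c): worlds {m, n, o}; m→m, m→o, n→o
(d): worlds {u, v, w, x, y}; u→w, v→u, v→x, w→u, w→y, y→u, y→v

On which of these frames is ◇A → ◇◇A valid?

This is the axiom for a generalized confluence (Geach) condition; its first-order frame correspondent is ∀x ∀y (xRy → ∃w (y = w ∧ xR²w)).
(a): fails — wRu but no t with u=t and wR²t.
(b): ✓.
(c): fails — nRo but no w with o=w and nR²w.
(d): fails — uRw but no t with w=t and uR²t.

(b)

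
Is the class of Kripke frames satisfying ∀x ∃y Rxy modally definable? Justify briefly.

Yes, by □r → ◇r

Yes: it is seriality, defined by the D schema □r → ◇r.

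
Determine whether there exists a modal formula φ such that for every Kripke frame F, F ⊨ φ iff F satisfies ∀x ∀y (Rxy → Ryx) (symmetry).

Yes, by q → □◇q

Yes: it is symmetry, defined by the B schema q → □◇q.
Suppose q→□◇q is valid. Take Rxy and set V(q)={x}. Then q at x, so □◇q at x, so ◇q at y, so some z with Ryz has q; z=x, i.e. Ryx.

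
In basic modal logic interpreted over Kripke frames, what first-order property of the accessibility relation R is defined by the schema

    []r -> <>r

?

Suppose □r→◇r is valid. At any x set V(r)=W. Then □r at x, so ◇r at x, so x has a successor.
Conversely, any frame satisfying forall x exists y Rxy validates the schema.
Frame condition: forall x exists y Rxy.

Seriality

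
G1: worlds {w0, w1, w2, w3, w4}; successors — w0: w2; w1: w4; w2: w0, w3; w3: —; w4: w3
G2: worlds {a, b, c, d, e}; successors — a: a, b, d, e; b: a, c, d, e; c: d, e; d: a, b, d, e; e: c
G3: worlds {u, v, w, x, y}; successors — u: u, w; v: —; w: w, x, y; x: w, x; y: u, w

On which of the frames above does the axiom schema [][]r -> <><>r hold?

G2

This is the axiom for a generalized confluence (Geach) condition; its first-order frame correspondent is forall x exists w (x R^2 w & x R^2 w).
G1: fails — at w3 but no w with w3R²w and w3R²w.
G2: ✓.
G3: fails — at v but no t with vR²t and vR²t.
Valid on: G2.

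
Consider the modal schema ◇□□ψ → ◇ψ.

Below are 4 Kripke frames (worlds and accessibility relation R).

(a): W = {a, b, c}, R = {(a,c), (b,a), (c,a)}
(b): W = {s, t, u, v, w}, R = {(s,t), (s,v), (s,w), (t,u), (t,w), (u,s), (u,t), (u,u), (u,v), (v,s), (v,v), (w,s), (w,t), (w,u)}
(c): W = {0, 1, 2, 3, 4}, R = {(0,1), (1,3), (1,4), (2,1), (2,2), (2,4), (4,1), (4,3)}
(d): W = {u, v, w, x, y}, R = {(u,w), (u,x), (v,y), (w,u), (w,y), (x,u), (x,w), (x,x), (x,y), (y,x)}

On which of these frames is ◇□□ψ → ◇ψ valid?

Frame correspondent (Sahlqvist): ∀x ∀y (xRy → ∃w (yR²w ∧ xRw)) — i.e. a generalized confluence (Geach) condition.
(a): holds.
(b): holds.
(c): fails — 1R3 but no w with 3R²w and 1Rw.
(d): holds.

(a), (b), (d)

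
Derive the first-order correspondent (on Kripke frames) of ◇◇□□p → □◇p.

This is a Sahlqvist (Geach-type) schema ◇^2□^2p → □^1◇^1p.
Minimal-valuation argument: fix x; take any y with xR^2y and any z with xR^1z. Set V(p) to the set of worlds R-reachable from y in exactly 2 steps. Then □^2p holds at y, so the antecedent holds at x; validity forces ◇^1p at z, giving a w with zR^1w and yR^2w.
First-order correspondent: ∀x ∀y ∀z ((xR²y ∧ xRz) → ∃w (yR²w ∧ zRw)).

∀x ∀y ∀z ((xR²y ∧ xRz) → ∃w (yR²w ∧ zRw))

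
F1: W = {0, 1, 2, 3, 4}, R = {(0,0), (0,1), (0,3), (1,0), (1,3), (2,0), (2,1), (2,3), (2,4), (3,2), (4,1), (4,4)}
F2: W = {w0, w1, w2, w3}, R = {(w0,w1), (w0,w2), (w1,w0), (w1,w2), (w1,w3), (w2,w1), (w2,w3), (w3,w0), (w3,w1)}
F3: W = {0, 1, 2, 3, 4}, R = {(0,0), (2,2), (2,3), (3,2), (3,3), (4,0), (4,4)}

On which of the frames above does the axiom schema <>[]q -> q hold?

none

Frame correspondent (Sahlqvist): forall x forall y (xRy -> exists w (yRw & x = w)) — i.e. a generalized confluence (Geach) condition.
F1: fails — 0R3 but no w with 3Rw and 0=w.
F2: fails — w0Rw2 but no w with w2Rw and w0=w.
F3: fails — 4R0 but no w with 0Rw and 4=w.
Valid on no frame.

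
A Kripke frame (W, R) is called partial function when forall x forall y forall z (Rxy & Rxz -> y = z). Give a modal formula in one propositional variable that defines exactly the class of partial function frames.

◇r → □r

The condition is partial functionality. The CD schema ◇r → □r defines it.
Suppose ◇r→□r is valid. Take Rxy, Rxz and set V(r)={y}. Then ◇r at x, so □r at x, so r at z, i.e. z=y.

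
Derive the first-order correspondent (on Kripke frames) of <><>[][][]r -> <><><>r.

forall x forall y (x R^2 y -> exists w (y R^3 w & x R^3 w))

This is a Sahlqvist (Geach-type) schema ◇^2□^3r → □^0◇^3r.
Minimal-valuation argument: fix x; take any y with xR^2y and any z with xR^0z. Set V(r) to the set of worlds R-reachable from y in exactly 3 steps. Then □^3r holds at y, so the antecedent holds at x; validity forces ◇^3r at z, giving a w with zR^3w and yR^3w.
First-order correspondent: forall x forall y (x R^2 y -> exists w (y R^3 w & x R^3 w)).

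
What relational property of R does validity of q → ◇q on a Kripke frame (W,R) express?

reflexivity

This is frame-equivalent to □q → q (substitute ¬q for q and contrapose).
Suppose □q→q is valid. At any x set V(q)={w : Rxw}. Then □q holds at x, so q holds at x, i.e. Rxx.
The converse is a direct semantic check.
So the correspondent is reflexivity.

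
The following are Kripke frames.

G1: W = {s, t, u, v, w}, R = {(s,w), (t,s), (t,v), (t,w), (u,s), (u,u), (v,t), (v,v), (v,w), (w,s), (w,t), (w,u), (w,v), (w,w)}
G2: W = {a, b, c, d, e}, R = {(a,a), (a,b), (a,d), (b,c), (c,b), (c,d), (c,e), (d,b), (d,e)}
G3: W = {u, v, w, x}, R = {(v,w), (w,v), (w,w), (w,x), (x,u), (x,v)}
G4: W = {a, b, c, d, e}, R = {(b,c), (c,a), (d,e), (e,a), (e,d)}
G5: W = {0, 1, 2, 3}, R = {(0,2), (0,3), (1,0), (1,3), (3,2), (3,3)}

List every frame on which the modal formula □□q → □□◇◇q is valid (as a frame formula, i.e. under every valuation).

This is the axiom for a generalized confluence (Geach) condition; its first-order frame correspondent is ∀x ∀z (xR²z → ∃w (xR²w ∧ zR²w)).
G1: satisfies the condition.
G2: fails — aR²e but no w with aR²w and eR²w.
G3: fails — wR²u but no t with wR²t and uR²t.
G4: fails — bR²a but no w with bR²w and aR²w.
G5: fails — 0R²2 but no w with 0R²w and 2R²w.

G1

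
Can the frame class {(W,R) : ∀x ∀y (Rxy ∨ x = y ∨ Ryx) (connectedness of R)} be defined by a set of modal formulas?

If a class were modally definable it would be closed under disjoint unions (Goldblatt–Thomason).
Take 2 disjoint single-world reflexive frames: each is trivially connected, but their disjoint union has 2 worlds with no edge between distinct components, so it is not connected.
Hence connectedness of R is not modally definable.

Not definable by any modal formula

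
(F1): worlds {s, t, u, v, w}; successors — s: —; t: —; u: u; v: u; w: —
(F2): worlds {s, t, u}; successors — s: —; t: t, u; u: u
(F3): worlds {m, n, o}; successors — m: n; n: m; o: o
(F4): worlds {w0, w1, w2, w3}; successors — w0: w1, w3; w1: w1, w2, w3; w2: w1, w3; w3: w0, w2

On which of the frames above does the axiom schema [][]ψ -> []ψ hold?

(F1), (F2)

This is the axiom for density; its first-order frame correspondent is forall x forall y (Rxy -> exists z (Rxz & Rzy)).
(F1): holds.
(F2): holds.
(F3): fails — Rnm but no z with Rnz and Rzm.
(F4): fails — Rw3w2 but no z with Rw3z and Rzw2.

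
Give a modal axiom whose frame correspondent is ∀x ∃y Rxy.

A defining formula is □p → ◇p (the D axiom).

□p → ◇p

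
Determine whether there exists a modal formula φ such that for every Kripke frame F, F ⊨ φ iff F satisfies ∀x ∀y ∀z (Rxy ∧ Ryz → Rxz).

This is a Sahlqvist condition; the 4 axiom □r → □□r defines it.
Suppose □r→□□r is valid. Take Rxy, Ryz and set V(r)={w : Rxw}. Then □r at x, so □□r at x, so □r at y, so r at z, i.e. Rxz.

Yes — defined by □r → □□r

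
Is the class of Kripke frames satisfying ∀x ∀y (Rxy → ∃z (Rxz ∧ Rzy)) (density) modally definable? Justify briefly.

This is a Sahlqvist condition; the C4 axiom □□q → □q defines it.

Definable; □□q → □q defines it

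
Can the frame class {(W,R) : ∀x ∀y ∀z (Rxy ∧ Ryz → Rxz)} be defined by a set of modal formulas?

Definable; □r → □□r defines it

This is a Sahlqvist condition; the 4 axiom □r → □□r defines it.
Suppose □r→□□r is valid. Take Rxy, Ryz and set V(r)={w : Rxw}. Then □r at x, so □□r at x, so □r at y, so r at z, i.e. Rxz.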